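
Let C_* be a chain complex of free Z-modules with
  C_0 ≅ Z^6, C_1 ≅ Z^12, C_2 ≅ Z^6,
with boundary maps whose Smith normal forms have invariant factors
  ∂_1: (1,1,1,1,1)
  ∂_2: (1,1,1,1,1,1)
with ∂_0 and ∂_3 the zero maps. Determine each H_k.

H_0 = Z,  H_1 = Z,  H_2 = 0.

H_0: b_0 = 6 − 0 − 5 = 1; torsion from ∂_1 factors > 1: none. So H_0 = Z.
H_1: b_1 = 12 − 5 − 6 = 1; torsion from ∂_2 factors > 1: none. So H_1 = Z.
H_2: b_2 = 6 − 6 − 0 = 0; torsion from ∂_3 factors > 1: none. So H_2 = 0.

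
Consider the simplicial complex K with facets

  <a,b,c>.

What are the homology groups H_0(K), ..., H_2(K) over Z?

H_0 = Z,  H_1 = 0,  H_2 = 0.

K has 3 vertices, 3 edges, 1 triangle.
rank ∂_0 = 0, rank ∂_1 = 2 ⇒ b_0 = 3 − 0 − 2 = 1; all invariant factors of ∂_1 are 1 so no torsion. So H_0 = Z.
rank ∂_1 = 2, rank ∂_2 = 1 ⇒ b_1 = 3 − 2 − 1 = 0; all invariant factors of ∂_2 are 1 so no torsion. So H_1 = 0.
rank ∂_2 = 1, rank ∂_3 = 0 ⇒ b_2 = 1 − 1 − 0 = 0. So H_2 = 0.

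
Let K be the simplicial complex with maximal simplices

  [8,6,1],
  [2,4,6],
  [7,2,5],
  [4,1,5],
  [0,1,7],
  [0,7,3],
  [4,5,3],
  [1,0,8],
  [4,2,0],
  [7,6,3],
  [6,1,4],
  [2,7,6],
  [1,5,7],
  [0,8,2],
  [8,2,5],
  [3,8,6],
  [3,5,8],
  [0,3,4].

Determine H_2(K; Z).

We work with the vertex ordering 0 < 1 < 2 < 3 < 4 < 5 < 6 < 7 < 8. The simplices of K, each written with vertices in increasing order, are:

  0-simplices (9): [0], [1], [2], [3], [4], [5], [6], [7], [8]
  1-simplices (27): (27 of them)
  2-simplices (18): [0,1,7], [0,1,8], [0,2,4], [0,2,8], [0,3,4], [0,3,7], [1,4,5], [1,4,6], [1,5,7], [1,6,8], [2,4,6], [2,5,7], [2,5,8], [2,6,7], [3,4,5], [3,5,8], [3,6,7], [3,6,8]

giving chain groups C_0 ≅ Z^9, C_1 ≅ Z^27, C_2 ≅ Z^18.

Boundary ∂_1: C_1 → C_0 maps an edge to its endpoints' difference, ∂[p,q] = q − p.
The resulting 9×27 matrix has rank 8, and its Smith normal form has invariant factors (1,1,1,1,1,1,1,1).

∂_2: C_2 → C_1 acts by ∂[p,q,r] = [q,r] − [p,r] + [p,q]. For instance
  ∂[0,3,4] = [3,4] − [0,4] + [0,3],
  ∂[3,4,5] = [4,5] − [3,5] + [3,4].
The 27×18 boundary matrix has rank 17 and Smith normal form diag(1,1,1,1,1,1,1,1,1,1,1,1,1,1,1,1,1).

From H_k ≅ ker(∂_k) / im(∂_{k+1}) we obtain:

  H_2: rank ker ∂_2 − rank ∂_3 = (18 − 17) − 0 = 1, and there is no ∂_3, so H_2 = Z.

H_2 ≅ Z.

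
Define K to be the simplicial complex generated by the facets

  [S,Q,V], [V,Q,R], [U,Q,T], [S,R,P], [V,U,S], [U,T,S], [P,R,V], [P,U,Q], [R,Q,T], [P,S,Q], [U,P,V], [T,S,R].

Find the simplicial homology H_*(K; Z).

We work with the vertex ordering P < Q < R < S < T < U < V. The simplices of K, each written with vertices in increasing order, are:

  0-simplices (7): P, Q, R, S, T, U, V
  1-simplices (18): PQ, PR, PS, PU, PV, QR, QS, QT, QU, QV, RS, RT, RV, ST, SU, SV, TU, UV
  2-simplices (12): PQS, PQU, PRS, PRV, PUV, QRT, QRV, QSV, QTU, RST, STU, SUV

so the chain groups are C_0 ≅ Z^7, C_1 ≅ Z^18, C_2 ≅ Z^12.

Boundary ∂_1: C_1 → C_0 maps an edge to its endpoints' difference, ∂[p,q] = q − p. For instance
  ∂UV = V − U.
The resulting 7×18 matrix has rank 6, and its Smith normal form has invariant factors (1,1,1,1,1,1).

Boundary ∂_2: C_2 → C_1 acts by ∂[p,q,r] = [q,r] − [p,r] + [p,q]. For instance
  ∂PQS = QS − PS + PQ,
  ∂PRS = RS − PS + PR.
The 18×12 boundary matrix has rank 12 and Smith normal form diag(1,1,1,1,1,1,1,1,1,1,1,2).

Computing H_k = (kernel of ∂_k) / (image of ∂_{k+1}):

  H_0: rank C_0 − rank ∂_1 = 7 − 6 = 1, and the invariant factors of ∂_1 are all 1, so H_0 ≅ Z.
  H_1: rank ker ∂_1 − rank ∂_2 = (18 − 6) − 12 = 0, and ∂_2 has invariant factor 2 > 1, so H_1 ≅ Z/2Z.
  H_2: rank ker ∂_2 − rank ∂_3 = (12 − 12) − 0 = 0, and there is no ∂_3, so H_2 ≅ 0.

As a check, the Euler characteristic is 7 − 18 + 12 = 1, which agrees with 1 − 0 + 0 = 1.
(K is a triangulation of the real projective plane RP^2.)

H_0 = Z,  H_1 = Z/2Z,  H_2 = 0.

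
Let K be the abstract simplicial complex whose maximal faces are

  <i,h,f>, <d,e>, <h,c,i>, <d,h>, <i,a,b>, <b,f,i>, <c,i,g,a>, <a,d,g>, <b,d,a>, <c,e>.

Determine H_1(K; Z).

H_1 ≅ Z^2.

K has 9 vertices, 19 edges, 10 triangles, 1 3-simplex.
rank ∂_1 = 8, rank ∂_2 = 9 ⇒ b_1 = 19 − 8 − 9 = 2; all invariant factors of ∂_2 are 1 so no torsion. So H_1 = Z^2.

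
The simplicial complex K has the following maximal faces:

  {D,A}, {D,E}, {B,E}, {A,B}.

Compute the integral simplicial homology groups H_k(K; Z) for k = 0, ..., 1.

H_0 ≅ Z,  H_1 ≅ Z.

Fix the vertex order A < B < D < E and write every simplex with vertices in increasing order. Then dim K = 1 and the simplices of K are:

  0-simplices (4): A, B, D, E
  1-simplices (4): AB, AD, BE, DE

giving chain groups C_0 ≅ Z^4, C_1 ≅ Z^4.

∂_1: C_1 → C_0 is given by ∂[p,q] = [q] − [p]. For instance
  ∂DE = E − D.
This gives a 4×4 integer matrix of rank 3; reducing to Smith normal form yields diagonal entries (1,1,1).

Now H_k = ker ∂_k / im ∂_{k+1}, so:

  H_0: rank C_0 − rank ∂_1 = 4 − 3 = 1, and the invariant factors of ∂_1 are all 1, so H_0 ≅ Z.
  H_1: rank ker ∂_1 − rank ∂_2 = (4 − 3) − 0 = 1, and there is no ∂_2, so H_1 ≅ Z.

As a check, the Euler characteristic is 4 − 4 = 0, which agrees with 1 − 1 = 0.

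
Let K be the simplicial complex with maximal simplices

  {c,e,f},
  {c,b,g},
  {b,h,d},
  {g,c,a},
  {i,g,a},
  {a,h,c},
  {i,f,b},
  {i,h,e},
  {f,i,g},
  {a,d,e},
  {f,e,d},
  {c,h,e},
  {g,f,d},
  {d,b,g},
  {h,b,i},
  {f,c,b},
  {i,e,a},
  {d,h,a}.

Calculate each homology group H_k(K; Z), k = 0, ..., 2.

H_0 = Z,  H_1 = Z × Z/2,  H_2 = 0.

Fix the vertex order a < b < c < d < e < f < g < h < i and write every simplex with vertices in increasing order. Then dim K = 2 and the simplices of K are:

  0-simplices (9): a, b, c, d, e, f, g, h, i
  1-simplices (27): ac, ad, ae, ag, ah, ai, bc, bd, bf, bg, bh, bi, ce, cf, cg, ch, de, df, dg, dh, ef, eh, ei, fg, fi, gi, hi
  2-simplices (18): acg, ach, ade, adh, aei, agi, bcf, bcg, bdg, bdh, bfi, bhi, cef, ceh, def, dfg, ehi, fgi

Hence C_0 ≅ Z^9, C_1 ≅ Z^27, C_2 ≅ Z^18.

The boundary map ∂_1: C_1 → C_0 is given by ∂[p,q] = [q] − [p].
The 9×27 boundary matrix has rank 8 and Smith normal form diag(1,1,1,1,1,1,1,1).

∂_2: C_2 → C_1 acts by ∂[p,q,r] = [q,r] − [p,r] + [p,q]. For instance
  ∂bdg = dg − bg + bd,
  ∂ceh = eh − ch + ce.
This gives a 27×18 integer matrix of rank 18; reducing to Smith normal form yields diagonal entries (1,1,1,1,1,1,1,1,1,1,1,1,1,1,1,1,1,2).

Now H_k = ker ∂_k / im ∂_{k+1}, so:

  H_0: rank C_0 − rank ∂_1 = 9 − 8 = 1, and the invariant factors of ∂_1 are all 1, so H_0 = Z.
  H_1: rank ker ∂_1 − rank ∂_2 = (27 − 8) − 18 = 1, and ∂_2 has invariant factor 2 > 1, so H_1 = Z × Z/2.
  H_2: rank ker ∂_2 − rank ∂_3 = (18 − 18) − 0 = 0, and there is no ∂_3, so H_2 = 0.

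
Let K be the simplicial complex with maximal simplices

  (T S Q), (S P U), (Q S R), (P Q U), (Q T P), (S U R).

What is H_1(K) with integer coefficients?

K has 6 vertices, 12 edges, 6 triangles.
rank ∂_1 = 5, rank ∂_2 = 6 ⇒ b_1 = 12 − 5 − 6 = 1; all invariant factors of ∂_2 are 1 so no torsion. So H_1 ≅ Z.

H_1 = Z.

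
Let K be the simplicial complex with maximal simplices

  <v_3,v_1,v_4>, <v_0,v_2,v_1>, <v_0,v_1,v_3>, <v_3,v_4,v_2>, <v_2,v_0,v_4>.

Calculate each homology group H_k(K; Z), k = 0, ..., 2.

H_0 = Z,  H_1 = Z,  H_2 = 0.

K has 5 vertices, 10 edges, 5 triangles.
rank ∂_0 = 0, rank ∂_1 = 4 ⇒ b_0 = 5 − 0 − 4 = 1; all invariant factors of ∂_1 are 1 so no torsion. So H_0 ≅ Z.
rank ∂_1 = 4, rank ∂_2 = 5 ⇒ b_1 = 10 − 4 − 5 = 1; all invariant factors of ∂_2 are 1 so no torsion. So H_1 ≅ Z.
rank ∂_2 = 5, rank ∂_3 = 0 ⇒ b_2 = 5 − 5 − 0 = 0. So H_2 ≅ 0.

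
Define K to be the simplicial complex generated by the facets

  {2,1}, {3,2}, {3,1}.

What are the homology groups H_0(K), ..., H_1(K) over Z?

H_0 ≅ Z,  H_1 ≅ Z.

K has 3 vertices, 3 edges.
rank ∂_0 = 0, rank ∂_1 = 2 ⇒ b_0 = 3 − 0 − 2 = 1; all invariant factors of ∂_1 are 1 so no torsion. So H_0 ≅ Z.
rank ∂_1 = 2, rank ∂_2 = 0 ⇒ b_1 = 3 − 2 − 0 = 1. So H_1 ≅ Z.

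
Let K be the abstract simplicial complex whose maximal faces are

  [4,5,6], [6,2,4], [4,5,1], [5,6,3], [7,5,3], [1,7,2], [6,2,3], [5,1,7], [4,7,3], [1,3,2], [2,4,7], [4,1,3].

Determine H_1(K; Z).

H_1 = Z/2.

Fix the vertex order 1 < 2 < 3 < 4 < 5 < 6 < 7 and write every simplex with vertices in increasing order. Then dim K = 2 and the simplices of K are:

  0-simplices (7): [1], [2], [3], [4], [5], [6], [7]
  1-simplices (18): [1,2], [1,3], [1,4], [1,5], [1,7], [2,3], [2,4], [2,6], [2,7], [3,4], [3,5], [3,6], [3,7], [4,5], [4,6], [4,7], [5,6], [5,7]
  2-simplices (12): [1,2,3], [1,2,7], [1,3,4], [1,4,5], [1,5,7], [2,3,6], [2,4,6], [2,4,7], [3,4,7], [3,5,6], [3,5,7], [4,5,6]

so the chain groups are C_0 ≅ Z^7, C_1 ≅ Z^18, C_2 ≅ Z^12.

∂_1: C_1 → C_0 maps an edge to its endpoints' difference, ∂[p,q] = q − p. For instance
  ∂[2,6] = [6] − [2].
As a 7×18 matrix over Z this has rank 6, with invariant factors (1,1,1,1,1,1).

∂_2: C_2 → C_1 sends each 2-simplex [p,q,r] to [q,r] − [p,r] + [p,q]. For instance
  ∂[1,3,4] = [3,4] − [1,4] + [1,3],
  ∂[1,2,7] = [2,7] − [1,7] + [1,2].
The 18×12 boundary matrix has rank 12 and Smith normal form diag(1,1,1,1,1,1,1,1,1,1,1,2).

From H_k ≅ ker(∂_k) / im(∂_{k+1}) we obtain:

  H_1: rank ker ∂_1 − rank ∂_2 = (18 − 6) − 12 = 0, and ∂_2 has invariant factor 2 > 1, so H_1 ≅ Z/2.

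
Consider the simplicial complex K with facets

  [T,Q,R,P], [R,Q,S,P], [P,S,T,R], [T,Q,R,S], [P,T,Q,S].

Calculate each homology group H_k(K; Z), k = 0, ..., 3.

H_0 = Z,  H_1 = 0,  H_2 = 0,  H_3 = Z.

Fix the vertex order P < Q < R < S < T and write every simplex with vertices in increasing order. Then dim K = 3 and the simplices of K are:

  0-simplices (5): P, Q, R, S, T
  1-simplices (10): PQ, PR, PS, PT, QR, QS, QT, RS, RT, ST
  2-simplices (10): PQR, PQS, PQT, PRS, PRT, PST, QRS, QRT, QST, RST
  3-simplices (5): PQRS, PQRT, PQST, PRST, QRST

so the chain groups are C_0 ≅ Z^5, C_1 ≅ Z^10, C_2 ≅ Z^10, C_3 ≅ Z^5.

Boundary ∂_1: C_1 → C_0 sends each edge [p,q] (with p < q) to q − p. For instance
  ∂PS = S − P.
The 5×10 boundary matrix has rank 4 and Smith normal form diag(1,1,1,1).

Boundary ∂_2: C_2 → C_1 sends each 2-simplex [p,q,r] to [q,r] − [p,r] + [p,q]. For instance
  ∂PRS = RS − PS + PR,
  ∂QST = ST − QT + QS.
As a 10×10 matrix over Z this has rank 6, with invariant factors (1,1,1,1,1,1).

Boundary ∂_3: C_3 → C_2 sends each 3-simplex σ to the alternating sum Σ_i (−1)^i (σ with its i-th vertex removed). For instance
  ∂PQRS = QRS − PRS + PQS − PQR,
  ∂QRST = RST − QST + QRT − QRS.
The 10×5 boundary matrix has rank 4 and Smith normal form diag(1,1,1,1).

Computing H_k = (kernel of ∂_k) / (image of ∂_{k+1}):

  H_0: rank C_0 − rank ∂_1 = 5 − 4 = 1, and the invariant factors of ∂_1 are all 1, so H_0 ≅ Z.
  H_1: rank ker ∂_1 − rank ∂_2 = (10 − 4) − 6 = 0, and the invariant factors of ∂_2 are all 1, so H_1 ≅ 0.
  H_2: rank ker ∂_2 − rank ∂_3 = (10 − 6) − 4 = 0, and the invariant factors of ∂_3 are all 1, so H_2 ≅ 0.
  H_3: rank ker ∂_3 − rank ∂_4 = (5 − 4) − 0 = 1, and there is no ∂_4, so H_3 ≅ Z.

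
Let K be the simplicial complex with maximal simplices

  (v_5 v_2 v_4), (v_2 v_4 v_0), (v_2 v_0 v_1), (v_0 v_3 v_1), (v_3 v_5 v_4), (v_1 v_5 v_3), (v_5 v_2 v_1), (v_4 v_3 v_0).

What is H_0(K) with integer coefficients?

H_0 ≅ Z.

We work with the vertex ordering v_0 < v_1 < v_2 < v_3 < v_4 < v_5. The simplices of K, each written with vertices in increasing order, are:

  0-simplices (6): [v_0], [v_1], [v_2], [v_3], [v_4], [v_5]
  1-simplices (12): [v_0,v_1], [v_0,v_2], [v_0,v_3], [v_0,v_4], [v_1,v_2], [v_1,v_3], [v_1,v_5], [v_2,v_4], [v_2,v_5], [v_3,v_4], [v_3,v_5], [v_4,v_5]
  2-simplices (8): [v_0,v_1,v_2], [v_0,v_1,v_3], [v_0,v_2,v_4], [v_0,v_3,v_4], [v_1,v_2,v_5], [v_1,v_3,v_5], [v_2,v_4,v_5], [v_3,v_4,v_5]

so the chain groups are C_0 ≅ Z^6, C_1 ≅ Z^12, C_2 ≅ Z^8.

Boundary ∂_1: C_1 → C_0 sends each edge [p,q] (with p < q) to q − p.
The resulting 6×12 matrix has rank 5, and its Smith normal form has invariant factors (1,1,1,1,1).

∂_2: C_2 → C_1 maps a triangle to the signed sum of its edges. For instance
  ∂[v_0,v_1,v_2] = [v_1,v_2] − [v_0,v_2] + [v_0,v_1],
  ∂[v_1,v_2,v_5] = [v_2,v_5] − [v_1,v_5] + [v_1,v_2].
The resulting 12×8 matrix has rank 7, and its Smith normal form has invariant factors (1,1,1,1,1,1,1).

Reading off H_k = ker ∂_k / im ∂_{k+1}:

  H_0: rank C_0 − rank ∂_1 = 6 − 5 = 1, and the invariant factors of ∂_1 are all 1, so H_0 = Z.

(K is a triangulation of the 2-sphere S^2.)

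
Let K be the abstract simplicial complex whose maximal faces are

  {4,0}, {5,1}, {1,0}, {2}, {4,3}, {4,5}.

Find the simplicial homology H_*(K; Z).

Order the vertices as 0 < 1 < 2 < 3 < 4 < 5. Listing each simplex with vertices in this order, K has dimension 1 with simplices:

  0-simplices (6): [0], [1], [2], [3], [4], [5]
  1-simplices (5): [0,1], [0,4], [1,5], [3,4], [4,5]

giving chain groups C_0 ≅ Z^6, C_1 ≅ Z^5.

Boundary ∂_1: C_1 → C_0 sends each edge [p,q] (with p < q) to q − p. For instance
  ∂[4,5] = [5] − [4].
As a 6×5 matrix over Z this has rank 4, with invariant factors (1,1,1,1).

From H_k ≅ ker(∂_k) / im(∂_{k+1}) we obtain:

  H_0: rank C_0 − rank ∂_1 = 6 − 4 = 2, and the invariant factors of ∂_1 are all 1, so H_0 = Z^2.
  H_1: rank ker ∂_1 − rank ∂_2 = (5 − 4) − 0 = 1, and there is no ∂_2, so H_1 = Z.

As a check, the Euler characteristic is 6 − 5 = 1, which agrees with 2 − 1 = 1.

H_0 = Z^2,  H_1 = Z.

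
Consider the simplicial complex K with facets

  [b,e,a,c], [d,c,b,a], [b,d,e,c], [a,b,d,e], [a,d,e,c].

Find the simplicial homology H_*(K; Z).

Fix the vertex order a < b < c < d < e and write every simplex with vertices in increasing order. Then dim K = 3 and the simplices of K are:

  0-simplices (5): a, b, c, d, e
  1-simplices (10): ab, ac, ad, ae, bc, bd, be, cd, ce, de
  2-simplices (10): abc, abd, abe, acd, ace, ade, bcd, bce, bde, cde
  3-simplices (5): abcd, abce, abde, acde, bcde

giving chain groups C_0 ≅ Z^5, C_1 ≅ Z^10, C_2 ≅ Z^10, C_3 ≅ Z^5.

The boundary map ∂_1: C_1 → C_0 sends each edge [p,q] (with p < q) to q − p. For instance
  ∂ad = d − a.
The resulting 5×10 matrix has rank 4, and its Smith normal form has invariant factors (1,1,1,1).

∂_2: C_2 → C_1 sends each 2-simplex [p,q,r] to [q,r] − [p,r] + [p,q]. For instance
  ∂bce = ce − be + bc,
  ∂cde = de − ce + cd.
This gives a 10×10 integer matrix of rank 6; reducing to Smith normal form yields diagonal entries (1,1,1,1,1,1).

The boundary map ∂_3: C_3 → C_2 sends each 3-simplex σ to the alternating sum Σ_i (−1)^i (σ with its i-th vertex removed). For instance
  ∂abce = bce − ace + abe − abc,
  ∂bcde = cde − bde + bce − bcd.
The 10×5 boundary matrix has rank 4 and Smith normal form diag(1,1,1,1).

Now H_k = ker ∂_k / im ∂_{k+1}, so:

  H_0: rank C_0 − rank ∂_1 = 5 − 4 = 1, and the invariant factors of ∂_1 are all 1, so H_0 = Z.
  H_1: rank ker ∂_1 − rank ∂_2 = (10 − 4) − 6 = 0, and the invariant factors of ∂_2 are all 1, so H_1 = 0.
  H_2: rank ker ∂_2 − rank ∂_3 = (10 − 6) − 4 = 0, and the invariant factors of ∂_3 are all 1, so H_2 = 0.
  H_3: rank ker ∂_3 − rank ∂_4 = (5 − 4) − 0 = 1, and there is no ∂_4, so H_3 = Z.

As a check, the Euler characteristic is 5 − 10 + 10 − 5 = 0, which agrees with 1 − 0 + 0 − 1 = 0.
(K is a triangulation of the 3-sphere S^3.)

H_0 = Z,  H_1 = 0,  H_2 = 0,  H_3 = Z.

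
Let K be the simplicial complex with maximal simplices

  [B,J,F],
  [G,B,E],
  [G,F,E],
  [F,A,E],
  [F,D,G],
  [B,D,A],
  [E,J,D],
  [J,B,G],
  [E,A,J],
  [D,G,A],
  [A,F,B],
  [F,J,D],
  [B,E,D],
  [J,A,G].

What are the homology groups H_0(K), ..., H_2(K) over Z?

H_0 ≅ Z,  H_1 ≅ Z^2,  H_2 ≅ Z.

Order the vertices as A < B < D < E < F < G < J. Listing each simplex with vertices in this order, K has dimension 2 with simplices:

  0-simplices (7): A, B, D, E, F, G, J
  1-simplices (21): AB, AD, AE, AF, AG, AJ, BD, BE, BF, BG, BJ, DE, DF, DG, DJ, EF, EG, EJ, FG, FJ, GJ
  2-simplices (14): ABD, ABF, ADG, AEF, AEJ, AGJ, BDE, BEG, BFJ, BGJ, DEJ, DFG, DFJ, EFG

so the chain groups are C_0 ≅ Z^7, C_1 ≅ Z^21, C_2 ≅ Z^14.

The boundary map ∂_1: C_1 → C_0 maps an edge to its endpoints' difference, ∂[p,q] = q − p.
This gives a 7×21 integer matrix of rank 6; reducing to Smith normal form yields diagonal entries (1,1,1,1,1,1).

Boundary ∂_2: C_2 → C_1 acts by ∂[p,q,r] = [q,r] − [p,r] + [p,q]. For instance
  ∂BGJ = GJ − BJ + BG,
  ∂AEF = EF − AF + AE.
This gives a 21×14 integer matrix of rank 13; reducing to Smith normal form yields diagonal entries (1,1,1,1,1,1,1,1,1,1,1,1,1).

Now H_k = ker ∂_k / im ∂_{k+1}, so:

  H_0: rank C_0 − rank ∂_1 = 7 − 6 = 1, and the invariant factors of ∂_1 are all 1, so H_0 = Z.
  H_1: rank ker ∂_1 − rank ∂_2 = (21 − 6) − 13 = 2, and the invariant factors of ∂_2 are all 1, so H_1 = Z^2.
  H_2: rank ker ∂_2 − rank ∂_3 = (14 − 13) − 0 = 1, and there is no ∂_3, so H_2 = Z.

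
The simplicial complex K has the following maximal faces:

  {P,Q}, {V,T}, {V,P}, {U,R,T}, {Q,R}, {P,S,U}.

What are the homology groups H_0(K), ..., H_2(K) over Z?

H_0 ≅ Z,  H_1 ≅ Z^2,  H_2 = 0.

Order the vertices as P < Q < R < S < T < U < V. Listing each simplex with vertices in this order, K has dimension 2 with simplices:

  0-simplices (7): P, Q, R, S, T, U, V
  1-simplices (10): PQ, PS, PU, PV, QR, RT, RU, SU, TU, TV
  2-simplices (2): PSU, RTU

Hence C_0 ≅ Z^7, C_1 ≅ Z^10, C_2 ≅ Z^2.

Boundary ∂_1: C_1 → C_0 is given by ∂[p,q] = [q] − [p]. For instance
  ∂TU = U − T.
The resulting 7×10 matrix has rank 6, and its Smith normal form has invariant factors (1,1,1,1,1,1).

The boundary map ∂_2: C_2 → C_1 acts by ∂[p,q,r] = [q,r] − [p,r] + [p,q]. For instance
  ∂RTU = TU − RU + RT,
  ∂PSU = SU − PU + PS.
This gives a 10×2 integer matrix of rank 2; reducing to Smith normal form yields diagonal entries (1,1).

From H_k ≅ ker(∂_k) / im(∂_{k+1}) we obtain:

  H_0: rank C_0 − rank ∂_1 = 7 − 6 = 1, and the invariant factors of ∂_1 are all 1, so H_0 = Z.
  H_1: rank ker ∂_1 − rank ∂_2 = (10 − 6) − 2 = 2, and the invariant factors of ∂_2 are all 1, so H_1 = Z^2.
  H_2: rank ker ∂_2 − rank ∂_3 = (2 − 2) − 0 = 0, and there is no ∂_3, so H_2 = 0.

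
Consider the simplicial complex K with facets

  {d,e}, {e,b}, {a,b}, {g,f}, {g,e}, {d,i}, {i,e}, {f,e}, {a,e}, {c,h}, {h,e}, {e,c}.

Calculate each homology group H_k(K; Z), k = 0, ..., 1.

Order the vertices as a < b < c < d < e < f < g < h < i. Listing each simplex with vertices in this order, K has dimension 1 with simplices:

  0-simplices (9): a, b, c, d, e, f, g, h, i
  1-simplices (12): ab, ae, be, ce, ch, de, di, ef, eg, eh, ei, fg

so the chain groups are C_0 ≅ Z^9, C_1 ≅ Z^12.

Boundary ∂_1: C_1 → C_0 sends each edge [p,q] (with p < q) to q − p. For instance
  ∂be = e − b.
The 9×12 boundary matrix has rank 8 and Smith normal form diag(1,1,1,1,1,1,1,1).

Reading off H_k = ker ∂_k / im ∂_{k+1}:

  H_0: rank C_0 − rank ∂_1 = 9 − 8 = 1, and the invariant factors of ∂_1 are all 1, so H_0 ≅ Z.
  H_1: rank ker ∂_1 − rank ∂_2 = (12 − 8) − 0 = 4, and there is no ∂_2, so H_1 ≅ Z^4.

H_0 ≅ Z,  H_1 ≅ Z^4.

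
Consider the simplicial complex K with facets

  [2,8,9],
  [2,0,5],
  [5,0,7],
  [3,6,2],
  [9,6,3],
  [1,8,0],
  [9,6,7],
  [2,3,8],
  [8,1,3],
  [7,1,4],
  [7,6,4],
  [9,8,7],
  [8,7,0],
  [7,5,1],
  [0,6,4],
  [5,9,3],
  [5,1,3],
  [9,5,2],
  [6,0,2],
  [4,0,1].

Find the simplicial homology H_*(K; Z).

Order the vertices as 0 < 1 < 2 < 3 < 4 < 5 < 6 < 7 < 8 < 9. Listing each simplex with vertices in this order, K has dimension 2 with simplices:

  0-simplices (10): [0], [1], [2], [3], [4], [5], [6], [7], [8], [9]
  1-simplices (30): (30 of them)
  2-simplices (20): (20 of them)

giving chain groups C_0 ≅ Z^10, C_1 ≅ Z^30, C_2 ≅ Z^20.

The boundary map ∂_1: C_1 → C_0 sends each edge [p,q] (with p < q) to q − p. For instance
  ∂[3,5] = [5] − [3].
This gives a 10×30 integer matrix of rank 9; reducing to Smith normal form yields diagonal entries (1,1,1,1,1,1,1,1,1).

Boundary ∂_2: C_2 → C_1 maps a triangle to the signed sum of its edges. For instance
  ∂[7,8,9] = [8,9] − [7,9] + [7,8],
  ∂[0,1,8] = [1,8] − [0,8] + [0,1].
This gives a 30×20 integer matrix of rank 20; reducing to Smith normal form yields diagonal entries (1,1,1,1,1,1,1,1,1,1,1,1,1,1,1,1,1,1,1,2).

Reading off H_k = ker ∂_k / im ∂_{k+1}:

  H_0: rank C_0 − rank ∂_1 = 10 − 9 = 1, and the invariant factors of ∂_1 are all 1, so H_0 = Z.
  H_1: rank ker ∂_1 − rank ∂_2 = (30 − 9) − 20 = 1, and ∂_2 has invariant factor 2 > 1, so H_1 = Z ⊕ Z/2Z.
  H_2: rank ker ∂_2 − rank ∂_3 = (20 − 20) − 0 = 0, and there is no ∂_3, so H_2 = 0.

As a check, the Euler characteristic is 10 − 30 + 20 = 0, which agrees with 1 − 1 + 0 = 0.
(K is a triangulation of the Klein bottle.)

H_0 = Z,  H_1 = Z ⊕ Z/2Z,  H_2 = 0.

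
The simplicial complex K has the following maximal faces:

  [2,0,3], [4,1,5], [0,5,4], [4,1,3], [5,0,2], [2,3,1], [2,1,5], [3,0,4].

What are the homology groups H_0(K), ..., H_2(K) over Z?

H_0 = Z,  H_1 = 0,  H_2 = Z.

Fix the vertex order 0 < 1 < 2 < 3 < 4 < 5 and write every simplex with vertices in increasing order. Then dim K = 2 and the simplices of K are:

  0-simplices (6): [0], [1], [2], [3], [4], [5]
  1-simplices (12): [0,2], [0,3], [0,4], [0,5], [1,2], [1,3], [1,4], [1,5], [2,3], [2,5], [3,4], [4,5]
  2-simplices (8): [0,2,3], [0,2,5], [0,3,4], [0,4,5], [1,2,3], [1,2,5], [1,3,4], [1,4,5]

so the chain groups are C_0 ≅ Z^6, C_1 ≅ Z^12, C_2 ≅ Z^8.

Boundary ∂_1: C_1 → C_0 sends each edge [p,q] (with p < q) to q − p. For instance
  ∂[1,5] = [5] − [1].
The resulting 6×12 matrix has rank 5, and its Smith normal form has invariant factors (1,1,1,1,1).

Boundary ∂_2: C_2 → C_1 acts by ∂[p,q,r] = [q,r] − [p,r] + [p,q]. For instance
  ∂[1,4,5] = [4,5] − [1,5] + [1,4],
  ∂[0,4,5] = [4,5] − [0,5] + [0,4].
The 12×8 boundary matrix has rank 7 and Smith normal form diag(1,1,1,1,1,1,1).

Now H_k = ker ∂_k / im ∂_{k+1}, so:

  H_0: rank C_0 − rank ∂_1 = 6 − 5 = 1, and the invariant factors of ∂_1 are all 1, so H_0 ≅ Z.
  H_1: rank ker ∂_1 − rank ∂_2 = (12 − 5) − 7 = 0, and the invariant factors of ∂_2 are all 1, so H_1 ≅ 0.
  H_2: rank ker ∂_2 − rank ∂_3 = (8 − 7) − 0 = 1, and there is no ∂_3, so H_2 ≅ Z.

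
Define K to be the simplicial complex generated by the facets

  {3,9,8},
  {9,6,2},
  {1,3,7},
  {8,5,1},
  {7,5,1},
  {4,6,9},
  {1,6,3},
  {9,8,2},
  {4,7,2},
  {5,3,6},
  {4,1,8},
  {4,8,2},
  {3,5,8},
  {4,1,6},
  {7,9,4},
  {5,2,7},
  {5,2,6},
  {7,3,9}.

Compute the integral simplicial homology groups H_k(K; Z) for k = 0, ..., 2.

Fix the vertex order 1 < 2 < 3 < 4 < 5 < 6 < 7 < 8 < 9 and write every simplex with vertices in increasing order. Then dim K = 2 and the simplices of K are:

  0-simplices (9): [1], [2], [3], [4], [5], [6], [7], [8], [9]
  1-simplices (27): (27 of them)
  2-simplices (18): [1,3,6], [1,3,7], [1,4,6], [1,4,8], [1,5,7], [1,5,8], [2,4,7], [2,4,8], [2,5,6], [2,5,7], [2,6,9], [2,8,9], [3,5,6], [3,5,8], [3,7,9], [3,8,9], [4,6,9], [4,7,9]

so the chain groups are C_0 ≅ Z^9, C_1 ≅ Z^27, C_2 ≅ Z^18.

Boundary ∂_1: C_1 → C_0 sends each edge [p,q] (with p < q) to q − p. For instance
  ∂[4,7] = [7] − [4].
This gives a 9×27 integer matrix of rank 8; reducing to Smith normal form yields diagonal entries (1,1,1,1,1,1,1,1).

Boundary ∂_2: C_2 → C_1 maps a triangle to the signed sum of its edges. For instance
  ∂[2,8,9] = [8,9] − [2,9] + [2,8],
  ∂[1,5,7] = [5,7] − [1,7] + [1,5].
The 27×18 boundary matrix has rank 18 and Smith normal form diag(1,1,1,1,1,1,1,1,1,1,1,1,1,1,1,1,1,2).

Reading off H_k = ker ∂_k / im ∂_{k+1}:

  H_0: rank C_0 − rank ∂_1 = 9 − 8 = 1, and the invariant factors of ∂_1 are all 1, so H_0 = Z.
  H_1: rank ker ∂_1 − rank ∂_2 = (27 − 8) − 18 = 1, and ∂_2 has invariant factor 2 > 1, so H_1 = Z × Z/2.
  H_2: rank ker ∂_2 − rank ∂_3 = (18 − 18) − 0 = 0, and there is no ∂_3, so H_2 = 0.

H_0 = Z,  H_1 = Z × Z/2,  H_2 = 0.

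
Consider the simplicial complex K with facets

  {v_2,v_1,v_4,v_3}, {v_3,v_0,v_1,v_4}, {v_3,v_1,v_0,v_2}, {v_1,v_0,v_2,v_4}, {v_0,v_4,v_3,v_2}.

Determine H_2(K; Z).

H_2 = 0.

Fix the vertex order v_0 < v_1 < v_2 < v_3 < v_4 and write every simplex with vertices in increasing order. Then dim K = 3 and the simplices of K are:

  0-simplices (5): [v_0], [v_1], [v_2], [v_3], [v_4]
  1-simplices (10): [v_0,v_1], [v_0,v_2], [v_0,v_3], [v_0,v_4], [v_1,v_2], [v_1,v_3], [v_1,v_4], [v_2,v_3], [v_2,v_4], [v_3,v_4]
  2-simplices (10): [v_0,v_1,v_2], [v_0,v_1,v_3], [v_0,v_1,v_4], [v_0,v_2,v_3], [v_0,v_2,v_4], [v_0,v_3,v_4], [v_1,v_2,v_3], [v_1,v_2,v_4], [v_1,v_3,v_4], [v_2,v_3,v_4]
  3-simplices (5): [v_0,v_1,v_2,v_3], [v_0,v_1,v_2,v_4], [v_0,v_1,v_3,v_4], [v_0,v_2,v_3,v_4], [v_1,v_2,v_3,v_4]

Hence C_0 ≅ Z^5, C_1 ≅ Z^10, C_2 ≅ Z^10, C_3 ≅ Z^5.

∂_1: C_1 → C_0 maps an edge to its endpoints' difference, ∂[p,q] = q − p.
The resulting 5×10 matrix has rank 4, and its Smith normal form has invariant factors (1,1,1,1).

The boundary map ∂_2: C_2 → C_1 acts by ∂[p,q,r] = [q,r] − [p,r] + [p,q]. For instance
  ∂[v_0,v_1,v_4] = [v_1,v_4] − [v_0,v_4] + [v_0,v_1],
  ∂[v_1,v_2,v_3] = [v_2,v_3] − [v_1,v_3] + [v_1,v_2].
This gives a 10×10 integer matrix of rank 6; reducing to Smith normal form yields diagonal entries (1,1,1,1,1,1).

The boundary map ∂_3: C_3 → C_2 sends each 3-simplex σ to the alternating sum Σ_i (−1)^i (σ with its i-th vertex removed). For instance
  ∂[v_0,v_1,v_2,v_4] = [v_1,v_2,v_4] − [v_0,v_2,v_4] + [v_0,v_1,v_4] − [v_0,v_1,v_2],
  ∂[v_1,v_2,v_3,v_4] = [v_2,v_3,v_4] − [v_1,v_3,v_4] + [v_1,v_2,v_4] − [v_1,v_2,v_3].
The 10×5 boundary matrix has rank 4 and Smith normal form diag(1,1,1,1).

From H_k ≅ ker(∂_k) / im(∂_{k+1}) we obtain:

  H_2: rank ker ∂_2 − rank ∂_3 = (10 − 6) − 4 = 0, and the invariant factors of ∂_3 are all 1, so H_2 = 0.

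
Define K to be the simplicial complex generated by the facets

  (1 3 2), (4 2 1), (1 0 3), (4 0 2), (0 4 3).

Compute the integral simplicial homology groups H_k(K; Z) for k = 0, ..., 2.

We work with the vertex ordering 0 < 1 < 2 < 3 < 4. The simplices of K, each written with vertices in increasing order, are:

  0-simplices (5): [0], [1], [2], [3], [4]
  1-simplices (10): [0,1], [0,2], [0,3], [0,4], [1,2], [1,3], [1,4], [2,3], [2,4], [3,4]
  2-simplices (5): [0,1,3], [0,2,4], [0,3,4], [1,2,3], [1,2,4]

so the chain groups are C_0 ≅ Z^5, C_1 ≅ Z^10, C_2 ≅ Z^5.

Boundary ∂_1: C_1 → C_0 is given by ∂[p,q] = [q] − [p].
This gives a 5×10 integer matrix of rank 4; reducing to Smith normal form yields diagonal entries (1,1,1,1).

Boundary ∂_2: C_2 → C_1 maps a triangle to the signed sum of its edges. For instance
  ∂[1,2,4] = [2,4] − [1,4] + [1,2],
  ∂[0,2,4] = [2,4] − [0,4] + [0,2].
The resulting 10×5 matrix has rank 5, and its Smith normal form has invariant factors (1,1,1,1,1).

Reading off H_k = ker ∂_k / im ∂_{k+1}:

  H_0: rank C_0 − rank ∂_1 = 5 − 4 = 1, and the invariant factors of ∂_1 are all 1, so H_0 = Z.
  H_1: rank ker ∂_1 − rank ∂_2 = (10 − 4) − 5 = 1, and the invariant factors of ∂_2 are all 1, so H_1 = Z.
  H_2: rank ker ∂_2 − rank ∂_3 = (5 − 5) − 0 = 0, and there is no ∂_3, so H_2 = 0.

H_0 ≅ Z,  H_1 ≅ Z,  H_2 = 0.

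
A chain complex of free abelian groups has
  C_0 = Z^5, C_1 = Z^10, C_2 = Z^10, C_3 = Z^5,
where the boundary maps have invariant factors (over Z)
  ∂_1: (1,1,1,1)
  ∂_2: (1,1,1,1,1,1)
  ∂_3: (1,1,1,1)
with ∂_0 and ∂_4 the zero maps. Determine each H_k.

H_0: b_0 = 5 − 0 − 4 = 1; torsion from ∂_1 factors > 1: none. So H_0 ≅ Z.
H_1: b_1 = 10 − 4 − 6 = 0; torsion from ∂_2 factors > 1: none. So H_1 ≅ 0.
H_2: b_2 = 10 − 6 − 4 = 0; torsion from ∂_3 factors > 1: none. So H_2 ≅ 0.
H_3: b_3 = 5 − 4 − 0 = 1; torsion from ∂_4 factors > 1: none. So H_3 ≅ Z.

H_0 ≅ Z,  H_1 = 0,  H_2 = 0,  H_3 ≅ Z.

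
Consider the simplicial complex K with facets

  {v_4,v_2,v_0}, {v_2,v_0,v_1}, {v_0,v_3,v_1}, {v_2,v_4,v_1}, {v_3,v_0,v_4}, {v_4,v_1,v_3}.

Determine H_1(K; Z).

H_1 = 0.

K has 5 vertices, 9 edges, 6 triangles.
rank ∂_1 = 4, rank ∂_2 = 5 ⇒ b_1 = 9 − 4 − 5 = 0; all invariant factors of ∂_2 are 1 so no torsion. So H_1 = 0.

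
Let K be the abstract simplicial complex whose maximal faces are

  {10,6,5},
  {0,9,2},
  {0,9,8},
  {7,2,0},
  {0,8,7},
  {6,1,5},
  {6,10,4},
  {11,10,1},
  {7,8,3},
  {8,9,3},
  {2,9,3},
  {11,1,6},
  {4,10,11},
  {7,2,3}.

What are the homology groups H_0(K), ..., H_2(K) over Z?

H_0 = Z^2,  H_1 = Z,  H_2 = Z.

Fix the vertex order 0 < 1 < 2 < 3 < 4 < 5 < 6 < 7 < 8 < 9 < 10 < 11 and write every simplex with vertices in increasing order. Then dim K = 2 and the simplices of K are:

  0-simplices (12): [0], [1], [2], [3], [4], [5], [6], [7], [8], [9], [10], [11]
  1-simplices (24): (24 of them)
  2-simplices (14): [0,2,7], [0,2,9], [0,7,8], [0,8,9], [1,5,6], [1,6,11], [1,10,11], [2,3,7], [2,3,9], [3,7,8], [3,8,9], [4,6,10], [4,10,11], [5,6,10]

Hence C_0 ≅ Z^12, C_1 ≅ Z^24, C_2 ≅ Z^14.

The boundary map ∂_1: C_1 → C_0 maps an edge to its endpoints' difference, ∂[p,q] = q − p. For instance
  ∂[4,6] = [6] − [4].
The resulting 12×24 matrix has rank 10, and its Smith normal form has invariant factors (1,1,1,1,1,1,1,1,1,1).

Boundary ∂_2: C_2 → C_1 acts by ∂[p,q,r] = [q,r] − [p,r] + [p,q]. For instance
  ∂[0,7,8] = [7,8] − [0,8] + [0,7],
  ∂[3,7,8] = [7,8] − [3,8] + [3,7].
The 24×14 boundary matrix has rank 13 and Smith normal form diag(1,1,1,1,1,1,1,1,1,1,1,1,1).

Now H_k = ker ∂_k / im ∂_{k+1}, so:

  H_0: rank C_0 − rank ∂_1 = 12 − 10 = 2, and the invariant factors of ∂_1 are all 1, so H_0 = Z^2.
  H_1: rank ker ∂_1 − rank ∂_2 = (24 − 10) − 13 = 1, and the invariant factors of ∂_2 are all 1, so H_1 = Z.
  H_2: rank ker ∂_2 − rank ∂_3 = (14 − 13) − 0 = 1, and there is no ∂_3, so H_2 = Z.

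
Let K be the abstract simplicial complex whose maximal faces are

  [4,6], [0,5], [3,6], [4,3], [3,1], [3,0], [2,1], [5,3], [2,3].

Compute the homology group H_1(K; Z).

H_1 = Z^3.

Take the total order 0 < 1 < 2 < 3 < 4 < 5 < 6 on the vertex set. Then K (dimension 1) consists of the simplices:

  0-simplices (7): [0], [1], [2], [3], [4], [5], [6]
  1-simplices (9): [0,3], [0,5], [1,2], [1,3], [2,3], [3,4], [3,5], [3,6], [4,6]

giving chain groups C_0 ≅ Z^7, C_1 ≅ Z^9.

∂_1: C_1 → C_0 maps an edge to its endpoints' difference, ∂[p,q] = q − p. For instance
  ∂[3,5] = [5] − [3].
The 7×9 boundary matrix has rank 6 and Smith normal form diag(1,1,1,1,1,1).

Reading off H_k = ker ∂_k / im ∂_{k+1}:

  H_1: rank ker ∂_1 − rank ∂_2 = (9 − 6) − 0 = 3, and there is no ∂_2, so H_1 = Z^3.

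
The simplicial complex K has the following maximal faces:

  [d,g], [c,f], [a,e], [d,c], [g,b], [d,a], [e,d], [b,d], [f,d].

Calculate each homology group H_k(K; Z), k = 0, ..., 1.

We work with the vertex ordering a < b < c < d < e < f < g. The simplices of K, each written with vertices in increasing order, are:

  0-simplices (7): a, b, c, d, e, f, g
  1-simplices (9): ad, ae, bd, bg, cd, cf, de, df, dg

so the chain groups are C_0 ≅ Z^7, C_1 ≅ Z^9.

The boundary map ∂_1: C_1 → C_0 is given by ∂[p,q] = [q] − [p]. For instance
  ∂bg = g − b.
As a 7×9 matrix over Z this has rank 6, with invariant factors (1,1,1,1,1,1).

From H_k ≅ ker(∂_k) / im(∂_{k+1}) we obtain:

  H_0: rank C_0 − rank ∂_1 = 7 − 6 = 1, and the invariant factors of ∂_1 are all 1, so H_0 = Z.
  H_1: rank ker ∂_1 − rank ∂_2 = (9 − 6) − 0 = 3, and there is no ∂_2, so H_1 = Z^3.

H_0 ≅ Z,  H_1 ≅ Z^3.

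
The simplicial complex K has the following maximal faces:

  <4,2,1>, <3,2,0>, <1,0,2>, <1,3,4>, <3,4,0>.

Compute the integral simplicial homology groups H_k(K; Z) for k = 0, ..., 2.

Take the total order 0 < 1 < 2 < 3 < 4 on the vertex set. Then K (dimension 2) consists of the simplices:

  0-simplices (5): [0], [1], [2], [3], [4]
  1-simplices (10): [0,1], [0,2], [0,3], [0,4], [1,2], [1,3], [1,4], [2,3], [2,4], [3,4]
  2-simplices (5): [0,1,2], [0,2,3], [0,3,4], [1,2,4], [1,3,4]

so the chain groups are C_0 ≅ Z^5, C_1 ≅ Z^10, C_2 ≅ Z^5.

Boundary ∂_1: C_1 → C_0 is given by ∂[p,q] = [q] − [p]. For instance
  ∂[1,4] = [4] − [1].
As a 5×10 matrix over Z this has rank 4, with invariant factors (1,1,1,1).

∂_2: C_2 → C_1 acts by ∂[p,q,r] = [q,r] − [p,r] + [p,q]. For instance
  ∂[0,3,4] = [3,4] − [0,4] + [0,3],
  ∂[0,2,3] = [2,3] − [0,3] + [0,2].
The resulting 10×5 matrix has rank 5, and its Smith normal form has invariant factors (1,1,1,1,1).

Computing H_k = (kernel of ∂_k) / (image of ∂_{k+1}):

  H_0: rank C_0 − rank ∂_1 = 5 − 4 = 1, and the invariant factors of ∂_1 are all 1, so H_0 = Z.
  H_1: rank ker ∂_1 − rank ∂_2 = (10 − 4) − 5 = 1, and the invariant factors of ∂_2 are all 1, so H_1 = Z.
  H_2: rank ker ∂_2 − rank ∂_3 = (5 − 5) − 0 = 0, and there is no ∂_3, so H_2 = 0.

(K is a triangulation of the Möbius band.)

H_0 = Z,  H_1 = Z,  H_2 = 0.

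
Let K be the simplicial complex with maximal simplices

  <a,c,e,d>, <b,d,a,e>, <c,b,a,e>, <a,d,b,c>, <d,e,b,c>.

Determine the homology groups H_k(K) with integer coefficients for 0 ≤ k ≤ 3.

Take the total order a < b < c < d < e on the vertex set. Then K (dimension 3) consists of the simplices:

  0-simplices (5): a, b, c, d, e
  1-simplices (10): ab, ac, ad, ae, bc, bd, be, cd, ce, de
  2-simplices (10): abc, abd, abe, acd, ace, ade, bcd, bce, bde, cde
  3-simplices (5): abcd, abce, abde, acde, bcde

giving chain groups C_0 ≅ Z^5, C_1 ≅ Z^10, C_2 ≅ Z^10, C_3 ≅ Z^5.

The boundary map ∂_1: C_1 → C_0 sends each edge [p,q] (with p < q) to q − p. For instance
  ∂ad = d − a.
As a 5×10 matrix over Z this has rank 4, with invariant factors (1,1,1,1).

∂_2: C_2 → C_1 sends each 2-simplex [p,q,r] to [q,r] − [p,r] + [p,q]. For instance
  ∂abc = bc − ac + ab,
  ∂ade = de − ae + ad.
This gives a 10×10 integer matrix of rank 6; reducing to Smith normal form yields diagonal entries (1,1,1,1,1,1).

∂_3: C_3 → C_2 sends each 3-simplex σ to the alternating sum Σ_i (−1)^i (σ with its i-th vertex removed). For instance
  ∂abce = bce − ace + abe − abc,
  ∂abde = bde − ade + abe − abd.
As a 10×5 matrix over Z this has rank 4, with invariant factors (1,1,1,1).

Computing H_k = (kernel of ∂_k) / (image of ∂_{k+1}):

  H_0: rank C_0 − rank ∂_1 = 5 − 4 = 1, and the invariant factors of ∂_1 are all 1, so H_0 = Z.
  H_1: rank ker ∂_1 − rank ∂_2 = (10 − 4) − 6 = 0, and the invariant factors of ∂_2 are all 1, so H_1 = 0.
  H_2: rank ker ∂_2 − rank ∂_3 = (10 − 6) − 4 = 0, and the invariant factors of ∂_3 are all 1, so H_2 = 0.
  H_3: rank ker ∂_3 − rank ∂_4 = (5 − 4) − 0 = 1, and there is no ∂_4, so H_3 = Z.

H_0 ≅ Z,  H_1 = 0,  H_2 = 0,  H_3 ≅ Z.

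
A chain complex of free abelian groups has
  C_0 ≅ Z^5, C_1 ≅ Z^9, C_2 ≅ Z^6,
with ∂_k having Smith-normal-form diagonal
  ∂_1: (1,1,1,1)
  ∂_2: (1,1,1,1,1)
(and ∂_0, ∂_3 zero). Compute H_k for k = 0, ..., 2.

H_0: b_0 = 5 − 0 − 4 = 1; torsion from ∂_1 factors > 1: none. So H_0 = Z.
H_1: b_1 = 9 − 4 − 5 = 0; torsion from ∂_2 factors > 1: none. So H_1 = 0.
H_2: b_2 = 6 − 5 − 0 = 1; torsion from ∂_3 factors > 1: none. So H_2 = Z.

H_0 = Z,  H_1 = 0,  H_2 = Z.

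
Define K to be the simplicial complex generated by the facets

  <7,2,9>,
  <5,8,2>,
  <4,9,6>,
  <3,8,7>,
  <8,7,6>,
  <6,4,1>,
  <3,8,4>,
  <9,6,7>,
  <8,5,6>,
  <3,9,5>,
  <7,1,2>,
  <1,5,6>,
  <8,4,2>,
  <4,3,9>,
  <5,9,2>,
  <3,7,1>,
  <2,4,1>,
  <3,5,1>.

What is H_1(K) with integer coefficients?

H_1 ≅ Z^2.

We work with the vertex ordering 1 < 2 < 3 < 4 < 5 < 6 < 7 < 8 < 9. The simplices of K, each written with vertices in increasing order, are:

  0-simplices (9): [1], [2], [3], [4], [5], [6], [7], [8], [9]
  1-simplices (27): (27 of them)
  2-simplices (18): [1,2,4], [1,2,7], [1,3,5], [1,3,7], [1,4,6], [1,5,6], [2,4,8], [2,5,8], [2,5,9], [2,7,9], [3,4,8], [3,4,9], [3,5,9], [3,7,8], [4,6,9], [5,6,8], [6,7,8], [6,7,9]

giving chain groups C_0 ≅ Z^9, C_1 ≅ Z^27, C_2 ≅ Z^18.

∂_1: C_1 → C_0 is given by ∂[p,q] = [q] − [p].
This gives a 9×27 integer matrix of rank 8; reducing to Smith normal form yields diagonal entries (1,1,1,1,1,1,1,1).

The boundary map ∂_2: C_2 → C_1 sends each 2-simplex [p,q,r] to [q,r] − [p,r] + [p,q]. For instance
  ∂[2,5,9] = [5,9] − [2,9] + [2,5],
  ∂[3,4,9] = [4,9] − [3,9] + [3,4].
This gives a 27×18 integer matrix of rank 17; reducing to Smith normal form yields diagonal entries (1,1,1,1,1,1,1,1,1,1,1,1,1,1,1,1,1).

From H_k ≅ ker(∂_k) / im(∂_{k+1}) we obtain:

  H_1: rank ker ∂_1 − rank ∂_2 = (27 − 8) − 17 = 2, and the invariant factors of ∂_2 are all 1, so H_1 ≅ Z^2.

(K is a triangulation of the torus T^2.)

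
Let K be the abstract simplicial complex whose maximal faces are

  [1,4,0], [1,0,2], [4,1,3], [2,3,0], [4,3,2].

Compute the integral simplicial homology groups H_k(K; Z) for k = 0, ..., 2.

Order the vertices as 0 < 1 < 2 < 3 < 4. Listing each simplex with vertices in this order, K has dimension 2 with simplices:

  0-simplices (5): [0], [1], [2], [3], [4]
  1-simplices (10): [0,1], [0,2], [0,3], [0,4], [1,2], [1,3], [1,4], [2,3], [2,4], [3,4]
  2-simplices (5): [0,1,2], [0,1,4], [0,2,3], [1,3,4], [2,3,4]

Hence C_0 ≅ Z^5, C_1 ≅ Z^10, C_2 ≅ Z^5.

Boundary ∂_1: C_1 → C_0 sends each edge [p,q] (with p < q) to q − p. For instance
  ∂[0,3] = [3] − [0].
As a 5×10 matrix over Z this has rank 4, with invariant factors (1,1,1,1).

The boundary map ∂_2: C_2 → C_1 maps a triangle to the signed sum of its edges. For instance
  ∂[0,2,3] = [2,3] − [0,3] + [0,2],
  ∂[1,3,4] = [3,4] − [1,4] + [1,3].
As a 10×5 matrix over Z this has rank 5, with invariant factors (1,1,1,1,1).

Reading off H_k = ker ∂_k / im ∂_{k+1}:

  H_0: rank C_0 − rank ∂_1 = 5 − 4 = 1, and the invariant factors of ∂_1 are all 1, so H_0 = Z.
  H_1: rank ker ∂_1 − rank ∂_2 = (10 − 4) − 5 = 1, and the invariant factors of ∂_2 are all 1, so H_1 = Z.
  H_2: rank ker ∂_2 − rank ∂_3 = (5 − 5) − 0 = 0, and there is no ∂_3, so H_2 = 0.

H_0 ≅ Z,  H_1 ≅ Z,  H_2 = 0.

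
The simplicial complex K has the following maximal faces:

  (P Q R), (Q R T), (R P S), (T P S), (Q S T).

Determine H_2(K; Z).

Order the vertices as P < Q < R < S < T. Listing each simplex with vertices in this order, K has dimension 2 with simplices:

  0-simplices (5): P, Q, R, S, T
  1-simplices (10): PQ, PR, PS, PT, QR, QS, QT, RS, RT, ST
  2-simplices (5): PQR, PRS, PST, QRT, QST

giving chain groups C_0 ≅ Z^5, C_1 ≅ Z^10, C_2 ≅ Z^5.

The boundary map ∂_1: C_1 → C_0 sends each edge [p,q] (with p < q) to q − p. For instance
  ∂PR = R − P.
The 5×10 boundary matrix has rank 4 and Smith normal form diag(1,1,1,1).

The boundary map ∂_2: C_2 → C_1 maps a triangle to the signed sum of its edges. For instance
  ∂PST = ST − PT + PS,
  ∂QRT = RT − QT + QR.
This gives a 10×5 integer matrix of rank 5; reducing to Smith normal form yields diagonal entries (1,1,1,1,1).

From H_k ≅ ker(∂_k) / im(∂_{k+1}) we obtain:

  H_2: rank ker ∂_2 − rank ∂_3 = (5 − 5) − 0 = 0, and there is no ∂_3, so H_2 = 0.

H_2 ≅ 0.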